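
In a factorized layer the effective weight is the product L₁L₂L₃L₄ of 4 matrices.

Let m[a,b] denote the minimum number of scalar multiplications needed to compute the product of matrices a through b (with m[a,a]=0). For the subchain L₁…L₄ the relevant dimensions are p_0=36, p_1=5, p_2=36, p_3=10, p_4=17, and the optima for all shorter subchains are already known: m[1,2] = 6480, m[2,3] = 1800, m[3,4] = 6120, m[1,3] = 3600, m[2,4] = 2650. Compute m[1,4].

m[1,4] = min over k∈[1,3] of m[1,k]+m[k+1,4]+p_{0}·p_k·p_{4}.
k=1: 0 + 2650 + 36·5·17 = 5710; k=2: 6480 + 6120 + 36·36·17 = 34632; k=3: 3600 + 0 + 36·10·17 = 9720.
Minimum: 5710 at k=1.

5710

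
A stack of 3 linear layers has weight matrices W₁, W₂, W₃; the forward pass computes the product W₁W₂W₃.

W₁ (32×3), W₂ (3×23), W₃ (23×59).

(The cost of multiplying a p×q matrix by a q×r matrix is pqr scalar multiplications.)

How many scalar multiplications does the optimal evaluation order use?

Order (W₁(W₂W₃)): (W₂W₃): 3×23 by 23×59 → 3×59, cost 3·23·59 = 4071; (W₁(W₂W₃)): 32×3 by 3×59 → 32×59, cost 32·3·59 = 5664; cumulative 9735. Total 9735.
Order ((W₁W₂)W₃): (W₁W₂): 32×3 by 3×23 → 32×23, cost 32·3·23 = 2208; ((W₁W₂)W₃): 32×23 by 23×59 → 32×59, cost 32·23·59 = 43424; cumulative 45632. Total 45632.
Minimum: 9735.

9735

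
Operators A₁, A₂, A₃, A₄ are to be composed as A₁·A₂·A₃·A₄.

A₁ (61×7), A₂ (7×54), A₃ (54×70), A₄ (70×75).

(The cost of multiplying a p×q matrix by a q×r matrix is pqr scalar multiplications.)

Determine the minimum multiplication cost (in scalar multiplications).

95235

Adjacent pairs: A₁A₂ = 61·7·54 = 23058; A₂A₃ = 7·54·70 = 26460; A₃A₄ = 54·70·75 = 283500.
Length 3: A₁..A₃: k=1: 0+26460+61·7·70=56350; k=2: 23058+0+61·54·70=253638 → min 56350 | A₂..A₄: k=2: 0+283500+7·54·75=311850; k=3: 26460+0+7·70·75=63210 → min 63210.
Length 4: A₁..A₄: k=1: 0+63210+61·7·75=95235; k=2: 23058+283500+61·54·75=553608; k=3: 56350+0+61·70·75=376600 → min 95235.
Optimal order: (A₁·((A₂·A₃)·A₄)) with cost 95235.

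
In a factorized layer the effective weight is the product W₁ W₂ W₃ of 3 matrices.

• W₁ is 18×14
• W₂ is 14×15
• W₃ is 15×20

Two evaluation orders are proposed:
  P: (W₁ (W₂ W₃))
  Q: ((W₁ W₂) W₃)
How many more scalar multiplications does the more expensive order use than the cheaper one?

Order P = (W₁ (W₂ W₃)): (W₂ W₃): 14×15 by 15×20 → 14×20, cost 14·15·20 = 4200; (W₁ (W₂ W₃)): 18×14 by 14×20 → 18×20, cost 18·14·20 = 5040; cumulative 9240. Total 9240.
Order Q = ((W₁ W₂) W₃): (W₁ W₂): 18×14 by 14×15 → 18×15, cost 18·14·15 = 3780; ((W₁ W₂) W₃): 18×15 by 15×20 → 18×20, cost 18·15·20 = 5400; cumulative 9180. Total 9180.
Difference: |9240 − 9180| = 60.

60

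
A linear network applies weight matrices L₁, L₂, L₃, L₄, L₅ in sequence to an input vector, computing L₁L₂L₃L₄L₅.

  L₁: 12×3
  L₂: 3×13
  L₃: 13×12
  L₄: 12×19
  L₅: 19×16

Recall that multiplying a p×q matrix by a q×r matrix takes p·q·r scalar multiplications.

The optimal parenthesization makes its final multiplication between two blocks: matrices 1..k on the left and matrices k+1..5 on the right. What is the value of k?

Adjacent pairs: L₁L₂ = 12·3·13 = 468; L₂L₃ = 3·13·12 = 468; L₃L₄ = 13·12·19 = 2964; L₄L₅ = 12·19·16 = 3648.
Length 3: L₁..L₃: k=1: 0+468+12·3·12=900; k=2: 468+0+12·13·12=2340 → min 900 | L₂..L₄: k=2: 0+2964+3·13·19=3705; k=3: 468+0+3·12·19=1152 → min 1152 | L₃..L₅: k=3: 0+3648+13·12·16=6144; k=4: 2964+0+13·19·16=6916 → min 6144.
Length 4: L₁..L₄: k=1: 0+1152+12·3·19=1836; k=2: 468+2964+12·13·19=6396; k=3: 900+0+12·12·19=3636 → min 1836 | L₂..L₅: k=2: 0+6144+3·13·16=6768; k=3: 468+3648+3·12·16=4692; k=4: 1152+0+3·19·16=2064 → min 2064.
Top-level splits: k=1: (L₁..L₁)·(L₂..L₅) → 0+2064+12·3·16 = 2640; k=2: (L₁..L₂)·(L₃..L₅) → 468+6144+12·13·16 = 9108; k=3: (L₁..L₃)·(L₄..L₅) → 900+3648+12·12·16 = 6852; k=4: (L₁..L₄)·(L₅..L₅) → 1836+0+12·19·16 = 5484.
Best split is after L₁, i.e. k = 1.

1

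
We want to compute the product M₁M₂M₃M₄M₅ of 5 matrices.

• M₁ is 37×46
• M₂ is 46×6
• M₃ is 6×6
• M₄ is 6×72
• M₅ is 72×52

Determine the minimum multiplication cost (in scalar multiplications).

45552

Adjacent pairs: M₁M₂ = 37·46·6 = 10212; M₂M₃ = 46·6·6 = 1656; M₃M₄ = 6·6·72 = 2592; M₄M₅ = 6·72·52 = 22464.
Length 3: M₁..M₃: k=1: 0+1656+37·46·6=11868; k=2: 10212+0+37·6·6=11544 → min 11544 | M₂..M₄: k=2: 0+2592+46·6·72=22464; k=3: 1656+0+46·6·72=21528 → min 21528 | M₃..M₅: k=3: 0+22464+6·6·52=24336; k=4: 2592+0+6·72·52=25056 → min 24336.
Length 4: M₁..M₄: k=1: 0+21528+37·46·72=144072; k=2: 10212+2592+37·6·72=28788; k=3: 11544+0+37·6·72=27528 → min 27528 | M₂..M₅: k=2: 0+24336+46·6·52=38688; k=3: 1656+22464+46·6·52=38472; k=4: 21528+0+46·72·52=193752 → min 38472.
Length 5: M₁..M₅: k=1: 0+38472+37·46·52=126976; k=2: 10212+24336+37·6·52=46092; k=3: 11544+22464+37·6·52=45552; k=4: 27528+0+37·72·52=166056 → min 45552.
Optimal order: (((M₁M₂)M₃)(M₄M₅)) with cost 45552.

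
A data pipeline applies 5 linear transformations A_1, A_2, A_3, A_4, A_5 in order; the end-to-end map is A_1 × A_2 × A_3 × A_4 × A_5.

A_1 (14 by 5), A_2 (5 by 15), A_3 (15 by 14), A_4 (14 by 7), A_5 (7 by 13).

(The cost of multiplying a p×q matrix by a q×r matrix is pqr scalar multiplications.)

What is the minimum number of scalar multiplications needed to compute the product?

2905

Adjacent pairs: A_1A_2 = 14·5·15 = 1050; A_2A_3 = 5·15·14 = 1050; A_3A_4 = 15·14·7 = 1470; A_4A_5 = 14·7·13 = 1274.
Length 3: A_1..A_3: k=1: 0+1050+14·5·14=2030; k=2: 1050+0+14·15·14=3990 → min 2030 | A_2..A_4: k=2: 0+1470+5·15·7=1995; k=3: 1050+0+5·14·7=1540 → min 1540 | A_3..A_5: k=3: 0+1274+15·14·13=4004; k=4: 1470+0+15·7·13=2835 → min 2835.
Length 4: A_1..A_4: k=1: 0+1540+14·5·7=2030; k=2: 1050+1470+14·15·7=3990; k=3: 2030+0+14·14·7=3402 → min 2030 | A_2..A_5: k=2: 0+2835+5·15·13=3810; k=3: 1050+1274+5·14·13=3234; k=4: 1540+0+5·7·13=1995 → min 1995.
Length 5: A_1..A_5: k=1: 0+1995+14·5·13=2905; k=2: 1050+2835+14·15·13=6615; k=3: 2030+1274+14·14·13=5852; k=4: 2030+0+14·7·13=3304 → min 2905.
Optimal order: (A_1 × (((A_2 × A_3) × A_4) × A_5)) with cost 2905.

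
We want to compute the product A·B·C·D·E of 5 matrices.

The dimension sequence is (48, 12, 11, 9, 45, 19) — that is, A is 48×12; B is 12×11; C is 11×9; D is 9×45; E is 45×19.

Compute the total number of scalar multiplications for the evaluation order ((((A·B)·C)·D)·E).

71568

(A·B): 48×12 by 12×11 → 48×11, cost 48·12·11 = 6336
((A·B)·C): 48×11 by 11×9 → 48×9, cost 48·11·9 = 4752; cumulative 11088
(((A·B)·C)·D): 48×9 by 9×45 → 48×45, cost 48·9·45 = 19440; cumulative 30528
((((A·B)·C)·D)·E): 48×45 by 45×19 → 48×19, cost 48·45·19 = 41040; cumulative 71568
Total: 71568 scalar multiplications.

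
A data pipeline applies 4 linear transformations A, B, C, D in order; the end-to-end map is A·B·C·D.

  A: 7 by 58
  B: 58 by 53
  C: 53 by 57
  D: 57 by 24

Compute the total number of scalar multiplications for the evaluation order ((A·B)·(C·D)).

(A·B): 7×58 by 58×53 → 7×53, cost 7·58·53 = 21518
(C·D): 53×57 by 57×24 → 53×24, cost 53·57·24 = 72504
((A·B)·(C·D)): 7×53 by 53×24 → 7×24, cost 7·53·24 = 8904; cumulative 102926
Total: 102926 scalar multiplications.

102926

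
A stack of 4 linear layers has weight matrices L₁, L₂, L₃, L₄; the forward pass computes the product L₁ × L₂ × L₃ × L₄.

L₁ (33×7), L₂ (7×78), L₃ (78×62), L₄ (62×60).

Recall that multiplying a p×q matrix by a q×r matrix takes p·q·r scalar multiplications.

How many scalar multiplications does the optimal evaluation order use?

Adjacent pairs: L₁L₂ = 33·7·78 = 18018; L₂L₃ = 7·78·62 = 33852; L₃L₄ = 78·62·60 = 290160.
Length 3: L₁..L₃: k=1: 0+33852+33·7·62=48174; k=2: 18018+0+33·78·62=177606 → min 48174 | L₂..L₄: k=2: 0+290160+7·78·60=322920; k=3: 33852+0+7·62·60=59892 → min 59892.
Length 4: L₁..L₄: k=1: 0+59892+33·7·60=73752; k=2: 18018+290160+33·78·60=462618; k=3: 48174+0+33·62·60=170934 → min 73752.
Optimal order: (L₁ × ((L₂ × L₃) × L₄)) with cost 73752.

73752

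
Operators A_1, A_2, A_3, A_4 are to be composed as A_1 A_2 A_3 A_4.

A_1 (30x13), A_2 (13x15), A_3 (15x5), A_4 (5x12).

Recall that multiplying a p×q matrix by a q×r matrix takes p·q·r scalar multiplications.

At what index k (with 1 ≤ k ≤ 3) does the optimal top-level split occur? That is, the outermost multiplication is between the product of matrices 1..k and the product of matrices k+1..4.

3

Adjacent pairs: A_1A_2 = 30·13·15 = 5850; A_2A_3 = 13·15·5 = 975; A_3A_4 = 15·5·12 = 900.
Length 3: A_1..A_3: k=1: 0+975+30·13·5=2925; k=2: 5850+0+30·15·5=8100 → min 2925 | A_2..A_4: k=2: 0+900+13·15·12=3240; k=3: 975+0+13·5·12=1755 → min 1755.
Top-level splits: k=1: (A_1..A_1)·(A_2..A_4) → 0+1755+30·13·12 = 6435; k=2: (A_1..A_2)·(A_3..A_4) → 5850+900+30·15·12 = 12150; k=3: (A_1..A_3)·(A_4..A_4) → 2925+0+30·5·12 = 4725.
Best split is after A_3, i.e. k = 3.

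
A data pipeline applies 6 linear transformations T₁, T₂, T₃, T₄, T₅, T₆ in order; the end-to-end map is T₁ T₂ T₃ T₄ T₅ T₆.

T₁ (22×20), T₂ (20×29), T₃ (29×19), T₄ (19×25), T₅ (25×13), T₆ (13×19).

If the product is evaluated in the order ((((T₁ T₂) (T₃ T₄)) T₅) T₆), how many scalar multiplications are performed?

(T₁ T₂): 22×20 by 20×29 → 22×29, cost 22·20·29 = 12760
(T₃ T₄): 29×19 by 19×25 → 29×25, cost 29·19·25 = 13775
((T₁ T₂) (T₃ T₄)): 22×29 by 29×25 → 22×25, cost 22·29·25 = 15950; cumulative 42485
(((T₁ T₂) (T₃ T₄)) T₅): 22×25 by 25×13 → 22×13, cost 22·25·13 = 7150; cumulative 49635
((((T₁ T₂) (T₃ T₄)) T₅) T₆): 22×13 by 13×19 → 22×19, cost 22·13·19 = 5434; cumulative 55069
Total: 55069 scalar multiplications.

55069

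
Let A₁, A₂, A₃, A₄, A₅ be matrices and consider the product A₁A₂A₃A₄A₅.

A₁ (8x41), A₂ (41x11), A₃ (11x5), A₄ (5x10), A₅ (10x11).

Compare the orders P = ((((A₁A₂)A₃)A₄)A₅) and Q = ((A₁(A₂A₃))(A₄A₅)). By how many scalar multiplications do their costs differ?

443

Order P = ((((A₁A₂)A₃)A₄)A₅): (A₁A₂): 8×41 by 41×11 → 8×11, cost 8·41·11 = 3608; ((A₁A₂)A₃): 8×11 by 11×5 → 8×5, cost 8·11·5 = 440; cumulative 4048; (((A₁A₂)A₃)A₄): 8×5 by 5×10 → 8×10, cost 8·5·10 = 400; cumulative 4448; ((((A₁A₂)A₃)A₄)A₅): 8×10 by 10×11 → 8×11, cost 8·10·11 = 880; cumulative 5328. Total 5328.
Order Q = ((A₁(A₂A₃))(A₄A₅)): (A₂A₃): 41×11 by 11×5 → 41×5, cost 41·11·5 = 2255; (A₁(A₂A₃)): 8×41 by 41×5 → 8×5, cost 8·41·5 = 1640; cumulative 3895; (A₄A₅): 5×10 by 10×11 → 5×11, cost 5·10·11 = 550; ((A₁(A₂A₃))(A₄A₅)): 8×5 by 5×11 → 8×11, cost 8·5·11 = 440; cumulative 4885. Total 4885.
Difference: |5328 − 4885| = 443.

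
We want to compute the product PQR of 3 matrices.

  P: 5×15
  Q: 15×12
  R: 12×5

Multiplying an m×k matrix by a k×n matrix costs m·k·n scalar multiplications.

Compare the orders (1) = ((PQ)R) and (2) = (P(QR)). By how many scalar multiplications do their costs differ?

Order (1) = ((PQ)R): (PQ): 5×15 by 15×12 → 5×12, cost 5·15·12 = 900; ((PQ)R): 5×12 by 12×5 → 5×5, cost 5·12·5 = 300; cumulative 1200. Total 1200.
Order (2) = (P(QR)): (QR): 15×12 by 12×5 → 15×5, cost 15·12·5 = 900; (P(QR)): 5×15 by 15×5 → 5×5, cost 5·15·5 = 375; cumulative 1275. Total 1275.
Difference: |1200 − 1275| = 75.

75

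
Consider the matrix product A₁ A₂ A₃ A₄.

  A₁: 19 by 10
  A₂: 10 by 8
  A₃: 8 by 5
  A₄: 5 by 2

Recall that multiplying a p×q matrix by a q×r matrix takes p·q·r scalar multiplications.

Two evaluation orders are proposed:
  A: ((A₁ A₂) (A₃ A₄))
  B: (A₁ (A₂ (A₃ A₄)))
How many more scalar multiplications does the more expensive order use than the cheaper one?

1284

Order A = ((A₁ A₂) (A₃ A₄)): (A₁ A₂): 19×10 by 10×8 → 19×8, cost 19·10·8 = 1520; (A₃ A₄): 8×5 by 5×2 → 8×2, cost 8·5·2 = 80; ((A₁ A₂) (A₃ A₄)): 19×8 by 8×2 → 19×2, cost 19·8·2 = 304; cumulative 1904. Total 1904.
Order B = (A₁ (A₂ (A₃ A₄))): (A₃ A₄): 8×5 by 5×2 → 8×2, cost 8·5·2 = 80; (A₂ (A₃ A₄)): 10×8 by 8×2 → 10×2, cost 10·8·2 = 160; cumulative 240; (A₁ (A₂ (A₃ A₄))): 19×10 by 10×2 → 19×2, cost 19·10·2 = 380; cumulative 620. Total 620.
Difference: |1904 − 620| = 1284.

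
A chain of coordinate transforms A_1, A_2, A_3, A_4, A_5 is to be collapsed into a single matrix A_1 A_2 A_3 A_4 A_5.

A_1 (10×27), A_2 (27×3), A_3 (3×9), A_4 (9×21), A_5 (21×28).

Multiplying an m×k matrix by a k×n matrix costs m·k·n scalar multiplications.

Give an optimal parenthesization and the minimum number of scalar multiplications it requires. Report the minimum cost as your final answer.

3981

Adjacent pairs: A_1A_2 = 10·27·3 = 810; A_2A_3 = 27·3·9 = 729; A_3A_4 = 3·9·21 = 567; A_4A_5 = 9·21·28 = 5292.
Length 3: A_1..A_3: k=1: 0+729+10·27·9=3159; k=2: 810+0+10·3·9=1080 → min 1080 | A_2..A_4: k=2: 0+567+27·3·21=2268; k=3: 729+0+27·9·21=5832 → min 2268 | A_3..A_5: k=3: 0+5292+3·9·28=6048; k=4: 567+0+3·21·28=2331 → min 2331.
Length 4: A_1..A_4: k=1: 0+2268+10·27·21=7938; k=2: 810+567+10·3·21=2007; k=3: 1080+0+10·9·21=2970 → min 2007 | A_2..A_5: k=2: 0+2331+27·3·28=4599; k=3: 729+5292+27·9·28=12825; k=4: 2268+0+27·21·28=18144 → min 4599.
Length 5: A_1..A_5: k=1: 0+4599+10·27·28=12159; k=2: 810+2331+10·3·28=3981; k=3: 1080+5292+10·9·28=8892; k=4: 2007+0+10·21·28=7887 → min 3981.
Optimal parenthesization: ((A_1 A_2) ((A_3 A_4) A_5)) with cost 3981.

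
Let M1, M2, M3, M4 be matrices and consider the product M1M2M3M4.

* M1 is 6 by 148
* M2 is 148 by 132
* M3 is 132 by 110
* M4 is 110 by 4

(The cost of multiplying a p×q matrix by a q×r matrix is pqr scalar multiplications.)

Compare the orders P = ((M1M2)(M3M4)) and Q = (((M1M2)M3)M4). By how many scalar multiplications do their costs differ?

28512

Order P = ((M1M2)(M3M4)): (M1M2): 6×148 by 148×132 → 6×132, cost 6·148·132 = 117216; (M3M4): 132×110 by 110×4 → 132×4, cost 132·110·4 = 58080; ((M1M2)(M3M4)): 6×132 by 132×4 → 6×4, cost 6·132·4 = 3168; cumulative 178464. Total 178464.
Order Q = (((M1M2)M3)M4): (M1M2): 6×148 by 148×132 → 6×132, cost 6·148·132 = 117216; ((M1M2)M3): 6×132 by 132×110 → 6×110, cost 6·132·110 = 87120; cumulative 204336; (((M1M2)M3)M4): 6×110 by 110×4 → 6×4, cost 6·110·4 = 2640; cumulative 206976. Total 206976.
Difference: |178464 − 206976| = 28512.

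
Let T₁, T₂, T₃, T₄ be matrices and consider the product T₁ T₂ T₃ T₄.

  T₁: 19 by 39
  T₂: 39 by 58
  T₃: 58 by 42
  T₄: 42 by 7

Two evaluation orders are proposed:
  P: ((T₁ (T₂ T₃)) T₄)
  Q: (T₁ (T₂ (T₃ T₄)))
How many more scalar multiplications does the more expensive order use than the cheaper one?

93639

Order P = ((T₁ (T₂ T₃)) T₄): (T₂ T₃): 39×58 by 58×42 → 39×42, cost 39·58·42 = 95004; (T₁ (T₂ T₃)): 19×39 by 39×42 → 19×42, cost 19·39·42 = 31122; cumulative 126126; ((T₁ (T₂ T₃)) T₄): 19×42 by 42×7 → 19×7, cost 19·42·7 = 5586; cumulative 131712. Total 131712.
Order Q = (T₁ (T₂ (T₃ T₄))): (T₃ T₄): 58×42 by 42×7 → 58×7, cost 58·42·7 = 17052; (T₂ (T₃ T₄)): 39×58 by 58×7 → 39×7, cost 39·58·7 = 15834; cumulative 32886; (T₁ (T₂ (T₃ T₄))): 19×39 by 39×7 → 19×7, cost 19·39·7 = 5187; cumulative 38073. Total 38073.
Difference: |131712 − 38073| = 93639.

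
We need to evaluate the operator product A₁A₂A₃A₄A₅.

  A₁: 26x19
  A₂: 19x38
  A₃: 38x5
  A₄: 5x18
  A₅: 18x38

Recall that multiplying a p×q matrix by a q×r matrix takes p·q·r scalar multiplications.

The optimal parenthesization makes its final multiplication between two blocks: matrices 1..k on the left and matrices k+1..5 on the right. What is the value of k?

3

Adjacent pairs: A₁A₂ = 26·19·38 = 18772; A₂A₃ = 19·38·5 = 3610; A₃A₄ = 38·5·18 = 3420; A₄A₅ = 5·18·38 = 3420.
Length 3: A₁..A₃: k=1: 0+3610+26·19·5=6080; k=2: 18772+0+26·38·5=23712 → min 6080 | A₂..A₄: k=2: 0+3420+19·38·18=16416; k=3: 3610+0+19·5·18=5320 → min 5320 | A₃..A₅: k=3: 0+3420+38·5·38=10640; k=4: 3420+0+38·18·38=29412 → min 10640.
Length 4: A₁..A₄: k=1: 0+5320+26·19·18=14212; k=2: 18772+3420+26·38·18=39976; k=3: 6080+0+26·5·18=8420 → min 8420 | A₂..A₅: k=2: 0+10640+19·38·38=38076; k=3: 3610+3420+19·5·38=10640; k=4: 5320+0+19·18·38=18316 → min 10640.
Top-level splits: k=1: (A₁..A₁)·(A₂..A₅) → 0+10640+26·19·38 = 29412; k=2: (A₁..A₂)·(A₃..A₅) → 18772+10640+26·38·38 = 66956; k=3: (A₁..A₃)·(A₄..A₅) → 6080+3420+26·5·38 = 14440; k=4: (A₁..A₄)·(A₅..A₅) → 8420+0+26·18·38 = 26204.
Best split is after A₃, i.e. k = 3.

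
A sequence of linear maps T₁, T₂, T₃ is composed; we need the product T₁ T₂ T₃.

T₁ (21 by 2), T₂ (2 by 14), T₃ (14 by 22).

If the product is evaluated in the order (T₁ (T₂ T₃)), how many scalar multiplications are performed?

1540

(T₂ T₃): 2×14 by 14×22 → 2×22, cost 2·14·22 = 616
(T₁ (T₂ T₃)): 21×2 by 2×22 → 21×22, cost 21·2·22 = 924; cumulative 1540
Total: 1540 scalar multiplications.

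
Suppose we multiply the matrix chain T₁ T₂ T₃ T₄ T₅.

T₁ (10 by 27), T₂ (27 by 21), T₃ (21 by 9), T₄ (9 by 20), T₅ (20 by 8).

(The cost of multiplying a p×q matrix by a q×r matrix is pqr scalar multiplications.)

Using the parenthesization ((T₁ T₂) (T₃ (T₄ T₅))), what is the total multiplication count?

(T₁ T₂): 10×27 by 27×21 → 10×21, cost 10·27·21 = 5670
(T₄ T₅): 9×20 by 20×8 → 9×8, cost 9·20·8 = 1440
(T₃ (T₄ T₅)): 21×9 by 9×8 → 21×8, cost 21·9·8 = 1512; cumulative 2952
((T₁ T₂) (T₃ (T₄ T₅))): 10×21 by 21×8 → 10×8, cost 10·21·8 = 1680; cumulative 10302
Total: 10302 scalar multiplications.

10302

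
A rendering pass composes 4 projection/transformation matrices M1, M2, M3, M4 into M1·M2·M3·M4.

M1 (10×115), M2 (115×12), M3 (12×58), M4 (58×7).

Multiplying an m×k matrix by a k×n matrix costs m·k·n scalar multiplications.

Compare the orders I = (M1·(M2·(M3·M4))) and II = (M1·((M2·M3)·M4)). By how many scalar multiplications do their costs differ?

Order I = (M1·(M2·(M3·M4))): (M3·M4): 12×58 by 58×7 → 12×7, cost 12·58·7 = 4872; (M2·(M3·M4)): 115×12 by 12×7 → 115×7, cost 115·12·7 = 9660; cumulative 14532; (M1·(M2·(M3·M4))): 10×115 by 115×7 → 10×7, cost 10·115·7 = 8050; cumulative 22582. Total 22582.
Order II = (M1·((M2·M3)·M4)): (M2·M3): 115×12 by 12×58 → 115×58, cost 115·12·58 = 80040; ((M2·M3)·M4): 115×58 by 58×7 → 115×7, cost 115·58·7 = 46690; cumulative 126730; (M1·((M2·M3)·M4)): 10×115 by 115×7 → 10×7, cost 10·115·7 = 8050; cumulative 134780. Total 134780.
Difference: |22582 − 134780| = 112198.

112198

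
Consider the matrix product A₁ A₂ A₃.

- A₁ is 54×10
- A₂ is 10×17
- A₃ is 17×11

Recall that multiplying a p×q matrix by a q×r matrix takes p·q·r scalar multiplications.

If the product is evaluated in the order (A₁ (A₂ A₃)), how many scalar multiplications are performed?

(A₂ A₃): 10×17 by 17×11 → 10×11, cost 10·17·11 = 1870
(A₁ (A₂ A₃)): 54×10 by 10×11 → 54×11, cost 54·10·11 = 5940; cumulative 7810
Total: 7810 scalar multiplications.

7810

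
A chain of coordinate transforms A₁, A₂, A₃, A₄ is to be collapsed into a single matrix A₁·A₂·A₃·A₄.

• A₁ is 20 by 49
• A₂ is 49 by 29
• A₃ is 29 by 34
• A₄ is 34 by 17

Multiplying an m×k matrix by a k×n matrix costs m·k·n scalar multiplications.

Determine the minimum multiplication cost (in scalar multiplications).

55042

Adjacent pairs: A₁A₂ = 20·49·29 = 28420; A₂A₃ = 49·29·34 = 48314; A₃A₄ = 29·34·17 = 16762.
Length 3: A₁..A₃: k=1: 0+48314+20·49·34=81634; k=2: 28420+0+20·29·34=48140 → min 48140 | A₂..A₄: k=2: 0+16762+49·29·17=40919; k=3: 48314+0+49·34·17=76636 → min 40919.
Length 4: A₁..A₄: k=1: 0+40919+20·49·17=57579; k=2: 28420+16762+20·29·17=55042; k=3: 48140+0+20·34·17=59700 → min 55042.
Optimal order: ((A₁·A₂)·(A₃·A₄)) with cost 55042.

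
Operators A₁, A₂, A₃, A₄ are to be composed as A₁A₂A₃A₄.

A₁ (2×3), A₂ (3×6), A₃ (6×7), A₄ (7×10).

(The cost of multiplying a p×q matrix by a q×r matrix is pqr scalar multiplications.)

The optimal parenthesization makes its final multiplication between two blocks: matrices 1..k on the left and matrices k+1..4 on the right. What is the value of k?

3

Adjacent pairs: A₁A₂ = 2·3·6 = 36; A₂A₃ = 3·6·7 = 126; A₃A₄ = 6·7·10 = 420.
Length 3: A₁..A₃: k=1: 0+126+2·3·7=168; k=2: 36+0+2·6·7=120 → min 120 | A₂..A₄: k=2: 0+420+3·6·10=600; k=3: 126+0+3·7·10=336 → min 336.
Top-level splits: k=1: (A₁..A₁)·(A₂..A₄) → 0+336+2·3·10 = 396; k=2: (A₁..A₂)·(A₃..A₄) → 36+420+2·6·10 = 576; k=3: (A₁..A₃)·(A₄..A₄) → 120+0+2·7·10 = 260.
Best split is after A₃, i.e. k = 3.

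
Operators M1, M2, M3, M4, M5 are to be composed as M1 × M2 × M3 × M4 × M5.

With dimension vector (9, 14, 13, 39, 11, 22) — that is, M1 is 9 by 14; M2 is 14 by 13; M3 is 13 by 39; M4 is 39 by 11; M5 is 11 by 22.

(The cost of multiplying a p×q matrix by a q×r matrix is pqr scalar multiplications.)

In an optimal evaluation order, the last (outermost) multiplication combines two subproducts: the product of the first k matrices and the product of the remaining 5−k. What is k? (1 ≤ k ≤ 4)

4

Adjacent pairs: M1M2 = 9·14·13 = 1638; M2M3 = 14·13·39 = 7098; M3M4 = 13·39·11 = 5577; M4M5 = 39·11·22 = 9438.
Length 3: M1..M3: k=1: 0+7098+9·14·39=12012; k=2: 1638+0+9·13·39=6201 → min 6201 | M2..M4: k=2: 0+5577+14·13·11=7579; k=3: 7098+0+14·39·11=13104 → min 7579 | M3..M5: k=3: 0+9438+13·39·22=20592; k=4: 5577+0+13·11·22=8723 → min 8723.
Length 4: M1..M4: k=1: 0+7579+9·14·11=8965; k=2: 1638+5577+9·13·11=8502; k=3: 6201+0+9·39·11=10062 → min 8502 | M2..M5: k=2: 0+8723+14·13·22=12727; k=3: 7098+9438+14·39·22=28548; k=4: 7579+0+14·11·22=10967 → min 10967.
Top-level splits: k=1: (M1..M1)·(M2..M5) → 0+10967+9·14·22 = 13739; k=2: (M1..M2)·(M3..M5) → 1638+8723+9·13·22 = 12935; k=3: (M1..M3)·(M4..M5) → 6201+9438+9·39·22 = 23361; k=4: (M1..M4)·(M5..M5) → 8502+0+9·11·22 = 10680.
Best split is after M4, i.e. k = 4.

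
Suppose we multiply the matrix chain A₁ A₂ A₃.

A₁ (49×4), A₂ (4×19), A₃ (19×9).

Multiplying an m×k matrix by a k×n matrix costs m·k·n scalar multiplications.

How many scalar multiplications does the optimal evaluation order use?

Order (A₁ (A₂ A₃)): (A₂ A₃): 4×19 by 19×9 → 4×9, cost 4·19·9 = 684; (A₁ (A₂ A₃)): 49×4 by 4×9 → 49×9, cost 49·4·9 = 1764; cumulative 2448. Total 2448.
Order ((A₁ A₂) A₃): (A₁ A₂): 49×4 by 4×19 → 49×19, cost 49·4·19 = 3724; ((A₁ A₂) A₃): 49×19 by 19×9 → 49×9, cost 49·19·9 = 8379; cumulative 12103. Total 12103.
Minimum: 2448.

2448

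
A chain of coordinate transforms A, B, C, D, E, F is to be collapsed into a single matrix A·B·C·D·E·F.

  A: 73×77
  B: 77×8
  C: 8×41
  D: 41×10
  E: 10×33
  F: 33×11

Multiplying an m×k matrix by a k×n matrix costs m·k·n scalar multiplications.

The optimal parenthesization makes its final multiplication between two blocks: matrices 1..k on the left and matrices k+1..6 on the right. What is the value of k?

2

Adjacent pairs: AB = 73·77·8 = 44968; BC = 77·8·41 = 25256; CD = 8·41·10 = 3280; DE = 41·10·33 = 13530; EF = 10·33·11 = 3630.
Length 3: A..C: k=1: 0+25256+73·77·41=255717; k=2: 44968+0+73·8·41=68912 → min 68912 | B..D: k=2: 0+3280+77·8·10=9440; k=3: 25256+0+77·41·10=56826 → min 9440 | C..E: k=3: 0+13530+8·41·33=24354; k=4: 3280+0+8·10·33=5920 → min 5920 | D..F: k=4: 0+3630+41·10·11=8140; k=5: 13530+0+41·33·11=28413 → min 8140.
Length 4: A..D: k=1: 0+9440+73·77·10=65650; k=2: 44968+3280+73·8·10=54088; k=3: 68912+0+73·41·10=98842 → min 54088 | B..E: k=2: 0+5920+77·8·33=26248; k=3: 25256+13530+77·41·33=142967; k=4: 9440+0+77·10·33=34850 → min 26248 | C..F: k=3: 0+8140+8·41·11=11748; k=4: 3280+3630+8·10·11=7790; k=5: 5920+0+8·33·11=8824 → min 7790.
Length 5: A..E: k=1: 0+26248+73·77·33=211741; k=2: 44968+5920+73·8·33=70160; k=3: 68912+13530+73·41·33=181211; k=4: 54088+0+73·10·33=78178 → min 70160 | B..F: k=2: 0+7790+77·8·11=14566; k=3: 25256+8140+77·41·11=68123; k=4: 9440+3630+77·10·11=21540; k=5: 26248+0+77·33·11=54199 → min 14566.
Top-level splits: k=1: (A..A)·(B..F) → 0+14566+73·77·11 = 76397; k=2: (A..B)·(C..F) → 44968+7790+73·8·11 = 59182; k=3: (A..C)·(D..F) → 68912+8140+73·41·11 = 109975; k=4: (A..D)·(E..F) → 54088+3630+73·10·11 = 65748; k=5: (A..E)·(F..F) → 70160+0+73·33·11 = 96659.
Best split is after B, i.e. k = 2.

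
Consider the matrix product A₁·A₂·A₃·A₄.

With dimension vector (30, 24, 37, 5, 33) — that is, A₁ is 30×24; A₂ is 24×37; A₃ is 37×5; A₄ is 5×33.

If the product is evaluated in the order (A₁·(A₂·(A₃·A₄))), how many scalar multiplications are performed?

59169

(A₃·A₄): 37×5 by 5×33 → 37×33, cost 37·5·33 = 6105
(A₂·(A₃·A₄)): 24×37 by 37×33 → 24×33, cost 24·37·33 = 29304; cumulative 35409
(A₁·(A₂·(A₃·A₄))): 30×24 by 24×33 → 30×33, cost 30·24·33 = 23760; cumulative 59169
Total: 59169 scalar multiplications.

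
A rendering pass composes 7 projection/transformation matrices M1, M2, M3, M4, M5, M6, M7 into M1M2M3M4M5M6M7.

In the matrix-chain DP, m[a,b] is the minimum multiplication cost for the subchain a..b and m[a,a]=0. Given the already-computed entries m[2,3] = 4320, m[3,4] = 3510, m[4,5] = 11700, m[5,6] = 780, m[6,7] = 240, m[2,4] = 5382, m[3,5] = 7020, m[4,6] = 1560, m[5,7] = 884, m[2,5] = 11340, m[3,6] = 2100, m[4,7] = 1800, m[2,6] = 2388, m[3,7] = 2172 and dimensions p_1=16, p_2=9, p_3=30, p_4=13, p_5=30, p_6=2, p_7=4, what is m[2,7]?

2516

m[2,7] = min over k∈[2,6] of m[2,k]+m[k+1,7]+p_{1}·p_k·p_{7}.
k=2: 0 + 2172 + 16·9·4 = 2748; k=3: 4320 + 1800 + 16·30·4 = 8040; k=4: 5382 + 884 + 16·13·4 = 7098; k=5: 11340 + 240 + 16·30·4 = 13500; k=6: 2388 + 0 + 16·2·4 = 2516.
Minimum: 2516 at k=6.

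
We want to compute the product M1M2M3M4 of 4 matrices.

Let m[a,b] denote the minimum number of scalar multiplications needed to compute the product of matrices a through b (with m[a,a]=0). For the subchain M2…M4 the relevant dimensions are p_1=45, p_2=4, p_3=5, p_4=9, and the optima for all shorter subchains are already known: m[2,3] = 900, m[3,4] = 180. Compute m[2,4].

m[2,4] = min over k∈[2,3] of m[2,k]+m[k+1,4]+p_{1}·p_k·p_{4}.
k=2: 0 + 180 + 45·4·9 = 1800; k=3: 900 + 0 + 45·5·9 = 2925.
Minimum: 1800 at k=2.

1800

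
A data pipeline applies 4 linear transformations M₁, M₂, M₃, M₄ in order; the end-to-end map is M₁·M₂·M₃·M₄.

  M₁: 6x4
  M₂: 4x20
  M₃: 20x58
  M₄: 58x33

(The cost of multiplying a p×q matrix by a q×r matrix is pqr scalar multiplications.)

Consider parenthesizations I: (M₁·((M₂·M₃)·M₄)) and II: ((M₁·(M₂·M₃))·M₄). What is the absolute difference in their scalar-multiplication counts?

Order I = (M₁·((M₂·M₃)·M₄)): (M₂·M₃): 4×20 by 20×58 → 4×58, cost 4·20·58 = 4640; ((M₂·M₃)·M₄): 4×58 by 58×33 → 4×33, cost 4·58·33 = 7656; cumulative 12296; (M₁·((M₂·M₃)·M₄)): 6×4 by 4×33 → 6×33, cost 6·4·33 = 792; cumulative 13088. Total 13088.
Order II = ((M₁·(M₂·M₃))·M₄): (M₂·M₃): 4×20 by 20×58 → 4×58, cost 4·20·58 = 4640; (M₁·(M₂·M₃)): 6×4 by 4×58 → 6×58, cost 6·4·58 = 1392; cumulative 6032; ((M₁·(M₂·M₃))·M₄): 6×58 by 58×33 → 6×33, cost 6·58·33 = 11484; cumulative 17516. Total 17516.
Difference: |13088 − 17516| = 4428.

4428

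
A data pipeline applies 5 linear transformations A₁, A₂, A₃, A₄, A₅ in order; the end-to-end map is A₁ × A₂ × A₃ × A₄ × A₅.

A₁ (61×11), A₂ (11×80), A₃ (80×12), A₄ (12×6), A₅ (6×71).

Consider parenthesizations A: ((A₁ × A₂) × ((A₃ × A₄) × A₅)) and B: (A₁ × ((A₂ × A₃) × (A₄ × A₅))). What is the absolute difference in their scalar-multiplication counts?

Order A = ((A₁ × A₂) × ((A₃ × A₄) × A₅)): (A₁ × A₂): 61×11 by 11×80 → 61×80, cost 61·11·80 = 53680; (A₃ × A₄): 80×12 by 12×6 → 80×6, cost 80·12·6 = 5760; ((A₃ × A₄) × A₅): 80×6 by 6×71 → 80×71, cost 80·6·71 = 34080; cumulative 39840; ((A₁ × A₂) × ((A₃ × A₄) × A₅)): 61×80 by 80×71 → 61×71, cost 61·80·71 = 346480; cumulative 440000. Total 440000.
Order B = (A₁ × ((A₂ × A₃) × (A₄ × A₅))): (A₂ × A₃): 11×80 by 80×12 → 11×12, cost 11·80·12 = 10560; (A₄ × A₅): 12×6 by 6×71 → 12×71, cost 12·6·71 = 5112; ((A₂ × A₃) × (A₄ × A₅)): 11×12 by 12×71 → 11×71, cost 11·12·71 = 9372; cumulative 25044; (A₁ × ((A₂ × A₃) × (A₄ × A₅))): 61×11 by 11×71 → 61×71, cost 61·11·71 = 47641; cumulative 72685. Total 72685.
Difference: |440000 − 72685| = 367315.

367315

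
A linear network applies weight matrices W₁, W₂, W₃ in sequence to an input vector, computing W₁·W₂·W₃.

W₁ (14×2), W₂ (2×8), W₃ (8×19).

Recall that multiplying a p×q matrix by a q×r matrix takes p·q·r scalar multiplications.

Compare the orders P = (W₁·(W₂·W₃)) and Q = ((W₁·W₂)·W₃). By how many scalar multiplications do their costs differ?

1516

Order P = (W₁·(W₂·W₃)): (W₂·W₃): 2×8 by 8×19 → 2×19, cost 2·8·19 = 304; (W₁·(W₂·W₃)): 14×2 by 2×19 → 14×19, cost 14·2·19 = 532; cumulative 836. Total 836.
Order Q = ((W₁·W₂)·W₃): (W₁·W₂): 14×2 by 2×8 → 14×8, cost 14·2·8 = 224; ((W₁·W₂)·W₃): 14×8 by 8×19 → 14×19, cost 14·8·19 = 2128; cumulative 2352. Total 2352.
Difference: |836 − 2352| = 1516.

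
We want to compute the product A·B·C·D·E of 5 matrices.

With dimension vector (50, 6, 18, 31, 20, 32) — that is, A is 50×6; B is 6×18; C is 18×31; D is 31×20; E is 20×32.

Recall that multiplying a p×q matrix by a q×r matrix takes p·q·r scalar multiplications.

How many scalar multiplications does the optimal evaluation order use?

Adjacent pairs: AB = 50·6·18 = 5400; BC = 6·18·31 = 3348; CD = 18·31·20 = 11160; DE = 31·20·32 = 19840.
Length 3: A..C: k=1: 0+3348+50·6·31=12648; k=2: 5400+0+50·18·31=33300 → min 12648 | B..D: k=2: 0+11160+6·18·20=13320; k=3: 3348+0+6·31·20=7068 → min 7068 | C..E: k=3: 0+19840+18·31·32=37696; k=4: 11160+0+18·20·32=22680 → min 22680.
Length 4: A..D: k=1: 0+7068+50·6·20=13068; k=2: 5400+11160+50·18·20=34560; k=3: 12648+0+50·31·20=43648 → min 13068 | B..E: k=2: 0+22680+6·18·32=26136; k=3: 3348+19840+6·31·32=29140; k=4: 7068+0+6·20·32=10908 → min 10908.
Length 5: A..E: k=1: 0+10908+50·6·32=20508; k=2: 5400+22680+50·18·32=56880; k=3: 12648+19840+50·31·32=82088; k=4: 13068+0+50·20·32=45068 → min 20508.
Optimal order: (A·(((B·C)·D)·E)) with cost 20508.

20508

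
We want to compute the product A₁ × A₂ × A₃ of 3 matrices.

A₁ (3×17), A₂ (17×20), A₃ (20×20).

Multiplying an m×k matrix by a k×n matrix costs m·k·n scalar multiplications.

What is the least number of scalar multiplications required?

2220

Order (A₁ × (A₂ × A₃)): (A₂ × A₃): 17×20 by 20×20 → 17×20, cost 17·20·20 = 6800; (A₁ × (A₂ × A₃)): 3×17 by 17×20 → 3×20, cost 3·17·20 = 1020; cumulative 7820. Total 7820.
Order ((A₁ × A₂) × A₃): (A₁ × A₂): 3×17 by 17×20 → 3×20, cost 3·17·20 = 1020; ((A₁ × A₂) × A₃): 3×20 by 20×20 → 3×20, cost 3·20·20 = 1200; cumulative 2220. Total 2220.
Minimum: 2220.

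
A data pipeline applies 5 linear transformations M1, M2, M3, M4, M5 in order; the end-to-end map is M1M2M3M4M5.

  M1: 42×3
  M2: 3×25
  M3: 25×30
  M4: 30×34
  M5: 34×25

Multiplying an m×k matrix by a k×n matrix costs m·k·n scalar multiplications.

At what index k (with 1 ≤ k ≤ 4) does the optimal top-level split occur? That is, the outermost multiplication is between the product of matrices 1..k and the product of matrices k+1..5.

1

Adjacent pairs: M1M2 = 42·3·25 = 3150; M2M3 = 3·25·30 = 2250; M3M4 = 25·30·34 = 25500; M4M5 = 30·34·25 = 25500.
Length 3: M1..M3: k=1: 0+2250+42·3·30=6030; k=2: 3150+0+42·25·30=34650 → min 6030 | M2..M4: k=2: 0+25500+3·25·34=28050; k=3: 2250+0+3·30·34=5310 → min 5310 | M3..M5: k=3: 0+25500+25·30·25=44250; k=4: 25500+0+25·34·25=46750 → min 44250.
Length 4: M1..M4: k=1: 0+5310+42·3·34=9594; k=2: 3150+25500+42·25·34=64350; k=3: 6030+0+42·30·34=48870 → min 9594 | M2..M5: k=2: 0+44250+3·25·25=46125; k=3: 2250+25500+3·30·25=30000; k=4: 5310+0+3·34·25=7860 → min 7860.
Top-level splits: k=1: (M1..M1)·(M2..M5) → 0+7860+42·3·25 = 11010; k=2: (M1..M2)·(M3..M5) → 3150+44250+42·25·25 = 73650; k=3: (M1..M3)·(M4..M5) → 6030+25500+42·30·25 = 63030; k=4: (M1..M4)·(M5..M5) → 9594+0+42·34·25 = 45294.
Best split is after M1, i.e. k = 1.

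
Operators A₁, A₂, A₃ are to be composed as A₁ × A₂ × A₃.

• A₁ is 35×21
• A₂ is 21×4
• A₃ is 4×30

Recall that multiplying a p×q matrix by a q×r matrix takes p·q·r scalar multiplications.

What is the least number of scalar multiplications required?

Order (A₁ × (A₂ × A₃)): (A₂ × A₃): 21×4 by 4×30 → 21×30, cost 21·4·30 = 2520; (A₁ × (A₂ × A₃)): 35×21 by 21×30 → 35×30, cost 35·21·30 = 22050; cumulative 24570. Total 24570.
Order ((A₁ × A₂) × A₃): (A₁ × A₂): 35×21 by 21×4 → 35×4, cost 35·21·4 = 2940; ((A₁ × A₂) × A₃): 35×4 by 4×30 → 35×30, cost 35·4·30 = 4200; cumulative 7140. Total 7140.
Minimum: 7140.

7140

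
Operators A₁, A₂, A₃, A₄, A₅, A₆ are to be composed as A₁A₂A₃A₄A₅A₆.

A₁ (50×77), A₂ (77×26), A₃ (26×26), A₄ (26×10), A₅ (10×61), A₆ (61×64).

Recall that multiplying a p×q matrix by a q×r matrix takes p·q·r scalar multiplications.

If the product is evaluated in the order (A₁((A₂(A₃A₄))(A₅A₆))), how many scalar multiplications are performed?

(A₃A₄): 26×26 by 26×10 → 26×10, cost 26·26·10 = 6760
(A₂(A₃A₄)): 77×26 by 26×10 → 77×10, cost 77·26·10 = 20020; cumulative 26780
(A₅A₆): 10×61 by 61×64 → 10×64, cost 10·61·64 = 39040
((A₂(A₃A₄))(A₅A₆)): 77×10 by 10×64 → 77×64, cost 77·10·64 = 49280; cumulative 115100
(A₁((A₂(A₃A₄))(A₅A₆))): 50×77 by 77×64 → 50×64, cost 50·77·64 = 246400; cumulative 361500
Total: 361500 scalar multiplications.

361500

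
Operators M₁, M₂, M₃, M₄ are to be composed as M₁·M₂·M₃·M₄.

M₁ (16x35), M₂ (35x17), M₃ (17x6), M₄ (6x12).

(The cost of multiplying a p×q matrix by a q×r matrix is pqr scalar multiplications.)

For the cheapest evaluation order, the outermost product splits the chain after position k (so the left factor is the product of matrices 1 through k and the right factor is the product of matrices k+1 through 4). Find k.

3

Adjacent pairs: M₁M₂ = 16·35·17 = 9520; M₂M₃ = 35·17·6 = 3570; M₃M₄ = 17·6·12 = 1224.
Length 3: M₁..M₃: k=1: 0+3570+16·35·6=6930; k=2: 9520+0+16·17·6=11152 → min 6930 | M₂..M₄: k=2: 0+1224+35·17·12=8364; k=3: 3570+0+35·6·12=6090 → min 6090.
Top-level splits: k=1: (M₁..M₁)·(M₂..M₄) → 0+6090+16·35·12 = 12810; k=2: (M₁..M₂)·(M₃..M₄) → 9520+1224+16·17·12 = 14008; k=3: (M₁..M₃)·(M₄..M₄) → 6930+0+16·6·12 = 8082.
Best split is after M₃, i.e. k = 3.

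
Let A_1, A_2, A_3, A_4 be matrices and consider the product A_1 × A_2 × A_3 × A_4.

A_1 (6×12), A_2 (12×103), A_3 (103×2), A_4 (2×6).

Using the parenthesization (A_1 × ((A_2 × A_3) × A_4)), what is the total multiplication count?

3048

(A_2 × A_3): 12×103 by 103×2 → 12×2, cost 12·103·2 = 2472
((A_2 × A_3) × A_4): 12×2 by 2×6 → 12×6, cost 12·2·6 = 144; cumulative 2616
(A_1 × ((A_2 × A_3) × A_4)): 6×12 by 12×6 → 6×6, cost 6·12·6 = 432; cumulative 3048
Total: 3048 scalar multiplications.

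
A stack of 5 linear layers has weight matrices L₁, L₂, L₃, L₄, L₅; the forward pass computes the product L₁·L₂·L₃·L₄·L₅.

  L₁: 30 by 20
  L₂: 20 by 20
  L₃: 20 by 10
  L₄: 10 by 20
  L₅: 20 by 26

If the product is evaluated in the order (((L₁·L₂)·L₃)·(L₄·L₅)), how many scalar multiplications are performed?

31000

(L₁·L₂): 30×20 by 20×20 → 30×20, cost 30·20·20 = 12000
((L₁·L₂)·L₃): 30×20 by 20×10 → 30×10, cost 30·20·10 = 6000; cumulative 18000
(L₄·L₅): 10×20 by 20×26 → 10×26, cost 10·20·26 = 5200
(((L₁·L₂)·L₃)·(L₄·L₅)): 30×10 by 10×26 → 30×26, cost 30·10·26 = 7800; cumulative 31000
Total: 31000 scalar multiplications.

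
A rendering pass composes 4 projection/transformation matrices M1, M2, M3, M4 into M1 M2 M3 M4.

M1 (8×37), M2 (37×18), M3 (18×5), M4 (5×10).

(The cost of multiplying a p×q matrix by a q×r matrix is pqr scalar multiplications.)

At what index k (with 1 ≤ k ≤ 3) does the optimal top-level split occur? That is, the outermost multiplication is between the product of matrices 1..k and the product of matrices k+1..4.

3

Adjacent pairs: M1M2 = 8·37·18 = 5328; M2M3 = 37·18·5 = 3330; M3M4 = 18·5·10 = 900.
Length 3: M1..M3: k=1: 0+3330+8·37·5=4810; k=2: 5328+0+8·18·5=6048 → min 4810 | M2..M4: k=2: 0+900+37·18·10=7560; k=3: 3330+0+37·5·10=5180 → min 5180.
Top-level splits: k=1: (M1..M1)·(M2..M4) → 0+5180+8·37·10 = 8140; k=2: (M1..M2)·(M3..M4) → 5328+900+8·18·10 = 7668; k=3: (M1..M3)·(M4..M4) → 4810+0+8·5·10 = 5210.
Best split is after M3, i.e. k = 3.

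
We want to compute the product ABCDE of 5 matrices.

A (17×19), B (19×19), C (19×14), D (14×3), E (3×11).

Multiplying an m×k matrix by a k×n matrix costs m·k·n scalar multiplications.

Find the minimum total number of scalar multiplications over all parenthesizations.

3411

Adjacent pairs: AB = 17·19·19 = 6137; BC = 19·19·14 = 5054; CD = 19·14·3 = 798; DE = 14·3·11 = 462.
Length 3: A..C: k=1: 0+5054+17·19·14=9576; k=2: 6137+0+17·19·14=10659 → min 9576 | B..D: k=2: 0+798+19·19·3=1881; k=3: 5054+0+19·14·3=5852 → min 1881 | C..E: k=3: 0+462+19·14·11=3388; k=4: 798+0+19·3·11=1425 → min 1425.
Length 4: A..D: k=1: 0+1881+17·19·3=2850; k=2: 6137+798+17·19·3=7904; k=3: 9576+0+17·14·3=10290 → min 2850 | B..E: k=2: 0+1425+19·19·11=5396; k=3: 5054+462+19·14·11=8442; k=4: 1881+0+19·3·11=2508 → min 2508.
Length 5: A..E: k=1: 0+2508+17·19·11=6061; k=2: 6137+1425+17·19·11=11115; k=3: 9576+462+17·14·11=12656; k=4: 2850+0+17·3·11=3411 → min 3411.
Optimal order: ((A(B(CD)))E) with cost 3411.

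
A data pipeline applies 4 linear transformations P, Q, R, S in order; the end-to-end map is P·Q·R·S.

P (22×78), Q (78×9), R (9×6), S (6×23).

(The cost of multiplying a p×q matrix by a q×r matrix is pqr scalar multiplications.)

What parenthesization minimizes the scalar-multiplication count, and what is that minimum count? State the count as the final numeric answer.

Adjacent pairs: PQ = 22·78·9 = 15444; QR = 78·9·6 = 4212; RS = 9·6·23 = 1242.
Length 3: P..R: k=1: 0+4212+22·78·6=14508; k=2: 15444+0+22·9·6=16632 → min 14508 | Q..S: k=2: 0+1242+78·9·23=17388; k=3: 4212+0+78·6·23=14976 → min 14976.
Length 4: P..S: k=1: 0+14976+22·78·23=54444; k=2: 15444+1242+22·9·23=21240; k=3: 14508+0+22·6·23=17544 → min 17544.
Optimal parenthesization: ((P·(Q·R))·S) with cost 17544.

17544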